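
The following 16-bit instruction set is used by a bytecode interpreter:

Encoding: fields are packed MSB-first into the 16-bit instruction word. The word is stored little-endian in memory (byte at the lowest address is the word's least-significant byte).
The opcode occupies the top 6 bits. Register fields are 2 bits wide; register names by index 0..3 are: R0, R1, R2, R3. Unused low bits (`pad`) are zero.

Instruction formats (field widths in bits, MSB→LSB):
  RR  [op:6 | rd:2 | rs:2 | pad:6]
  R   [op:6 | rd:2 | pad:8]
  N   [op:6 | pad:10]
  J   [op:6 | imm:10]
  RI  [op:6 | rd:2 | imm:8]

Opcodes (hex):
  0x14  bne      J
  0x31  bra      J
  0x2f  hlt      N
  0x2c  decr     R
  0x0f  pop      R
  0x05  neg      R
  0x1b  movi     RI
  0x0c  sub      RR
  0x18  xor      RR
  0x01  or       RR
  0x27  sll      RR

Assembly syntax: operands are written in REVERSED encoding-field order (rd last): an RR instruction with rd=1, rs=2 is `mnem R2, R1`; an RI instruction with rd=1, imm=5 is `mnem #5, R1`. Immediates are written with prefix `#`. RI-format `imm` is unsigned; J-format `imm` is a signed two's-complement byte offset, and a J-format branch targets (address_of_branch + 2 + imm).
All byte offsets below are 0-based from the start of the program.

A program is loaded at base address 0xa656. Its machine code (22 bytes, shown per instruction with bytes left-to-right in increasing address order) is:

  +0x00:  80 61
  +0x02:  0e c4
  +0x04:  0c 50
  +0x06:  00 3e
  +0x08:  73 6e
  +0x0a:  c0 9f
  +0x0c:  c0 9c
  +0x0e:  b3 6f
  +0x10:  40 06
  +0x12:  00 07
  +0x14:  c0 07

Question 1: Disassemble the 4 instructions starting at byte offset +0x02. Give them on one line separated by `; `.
bra #14; bne #12; pop R2; movi #115, R2

+0x02: 0e c4 ⇒ word 0xc40e (little)
  top 6b → 0x31 → bra [J]
  imm: (w>>0)&0x3ff=0xe → #14
+0x04: 0c 50 ⇒ word 0x500c (little)
  top 6b → 0x14 → bne [J]
  imm: (w>>0)&0x3ff=0xc → #12
+0x06: 00 3e ⇒ word 0x3e00 (little)
  top 6b → 0xf → pop [R]
  rd: (w>>8)&0x3=0x2 → R2
+0x08: 73 6e ⇒ word 0x6e73 (little)
  top 6b → 0x1b → movi [RI]
  rd: (w>>8)&0x3=0x2 → R2
  imm: (w>>0)&0xff=0x73 → #115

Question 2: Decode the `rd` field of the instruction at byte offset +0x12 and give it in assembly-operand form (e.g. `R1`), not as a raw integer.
R3

+0x12: 00 07 ⇒ word 0x0700 (little)
  opcode bits[15:10]=0x1: or/RR
  rd: (w>>8)&0x3=0x3 → R3
  rs: (w>>6)&0x3=0x0 → R0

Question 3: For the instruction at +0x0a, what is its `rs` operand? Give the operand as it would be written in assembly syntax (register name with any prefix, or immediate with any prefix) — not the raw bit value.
R3

[0a] c0 9f → 0x9fc0
  top 6b → 0x27 → sll [RR]
  [9:8] rd=3 = R3
  [7:6] rs=3 = R3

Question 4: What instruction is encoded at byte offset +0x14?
or R3, R3

off 0x14: read c0 07 as little → 0x07c0
  op=0x07c0>>10=0x1 ⇒ or (RR)
  [9:8] rd=3 = R3
  [7:6] rs=3 = R3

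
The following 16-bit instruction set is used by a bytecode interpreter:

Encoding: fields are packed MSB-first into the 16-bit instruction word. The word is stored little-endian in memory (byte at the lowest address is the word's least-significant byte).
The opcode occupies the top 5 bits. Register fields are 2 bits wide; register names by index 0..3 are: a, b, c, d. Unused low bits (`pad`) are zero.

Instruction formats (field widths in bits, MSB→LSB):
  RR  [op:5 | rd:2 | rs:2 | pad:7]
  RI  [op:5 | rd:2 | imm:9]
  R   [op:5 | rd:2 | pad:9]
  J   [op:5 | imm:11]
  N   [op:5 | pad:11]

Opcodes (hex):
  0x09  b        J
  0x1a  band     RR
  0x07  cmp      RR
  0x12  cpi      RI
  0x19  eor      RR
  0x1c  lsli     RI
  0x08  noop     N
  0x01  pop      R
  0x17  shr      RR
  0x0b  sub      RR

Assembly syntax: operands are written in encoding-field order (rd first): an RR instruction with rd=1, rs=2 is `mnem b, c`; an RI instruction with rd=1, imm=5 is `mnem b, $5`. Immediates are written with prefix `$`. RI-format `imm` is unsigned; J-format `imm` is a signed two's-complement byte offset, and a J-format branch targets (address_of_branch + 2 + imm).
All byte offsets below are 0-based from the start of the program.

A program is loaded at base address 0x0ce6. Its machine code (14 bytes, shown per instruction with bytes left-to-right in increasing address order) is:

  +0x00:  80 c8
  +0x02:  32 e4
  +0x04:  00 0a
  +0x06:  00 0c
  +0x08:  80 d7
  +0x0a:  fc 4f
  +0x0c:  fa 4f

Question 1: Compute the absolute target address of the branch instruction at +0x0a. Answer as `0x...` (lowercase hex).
0x0cee

off 0x0a: read fc 4f as little → 0x4ffc
  opcode bits[15:11]=0x9: b/J
  imm: (w>>0)&0x7ff=0x7fc (s11→-4) → $-4
  target = base 0x0ce6 + off 0x0a + 2 + imm -4 = 0x0cee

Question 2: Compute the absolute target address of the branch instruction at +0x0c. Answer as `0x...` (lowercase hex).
off 0x0c: read fa 4f as little → 0x4ffa
  op=0x4ffa>>11=0x9 ⇒ b (J)
  [10:0] imm=2042 (s11→-6) = $-6
  target = base 0x0ce6 + off 0x0c + 2 + imm -6 = 0x0cee

0x0cee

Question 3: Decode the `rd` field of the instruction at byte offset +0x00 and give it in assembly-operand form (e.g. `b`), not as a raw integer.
@+00  little-endian(80 c8) = 0xc880
  top 5b → 0x19 → eor [RR]
  rd: (w>>9)&0x3=0x0 → a
  rs: (w>>7)&0x3=0x1 → b

a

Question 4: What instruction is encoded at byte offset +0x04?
[04] 00 0a → 0x0a00
  opcode bits[15:11]=0x1: pop/R
  [10:9] rd=1 = b

pop b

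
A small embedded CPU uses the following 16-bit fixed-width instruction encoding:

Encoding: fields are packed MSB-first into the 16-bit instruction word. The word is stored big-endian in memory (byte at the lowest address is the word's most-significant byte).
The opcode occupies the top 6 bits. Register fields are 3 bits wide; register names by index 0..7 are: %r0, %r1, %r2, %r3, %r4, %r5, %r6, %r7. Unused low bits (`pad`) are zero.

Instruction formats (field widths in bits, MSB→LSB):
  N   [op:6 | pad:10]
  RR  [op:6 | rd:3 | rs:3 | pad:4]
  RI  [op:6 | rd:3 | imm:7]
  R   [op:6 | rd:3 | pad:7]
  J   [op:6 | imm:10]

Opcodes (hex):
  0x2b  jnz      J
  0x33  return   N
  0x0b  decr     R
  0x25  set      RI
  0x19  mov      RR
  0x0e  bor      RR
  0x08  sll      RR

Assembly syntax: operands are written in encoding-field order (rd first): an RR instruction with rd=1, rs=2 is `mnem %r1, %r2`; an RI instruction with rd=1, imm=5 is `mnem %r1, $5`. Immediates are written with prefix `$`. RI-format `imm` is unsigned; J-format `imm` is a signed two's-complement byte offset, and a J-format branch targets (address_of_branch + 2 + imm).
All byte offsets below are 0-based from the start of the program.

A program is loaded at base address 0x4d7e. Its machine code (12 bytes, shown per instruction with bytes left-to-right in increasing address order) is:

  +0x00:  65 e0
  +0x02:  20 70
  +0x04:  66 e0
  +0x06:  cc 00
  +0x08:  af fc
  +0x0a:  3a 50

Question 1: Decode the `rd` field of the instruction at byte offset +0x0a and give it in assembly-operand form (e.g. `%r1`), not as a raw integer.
+0x0a: 3a 50 ⇒ word 0x3a50 (big)
  top 6b → 0xe → bor [RR]
  [9:7] rd=4 = %r4
  [6:4] rs=5 = %r5

%r4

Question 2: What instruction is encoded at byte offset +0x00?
mov %r3, %r6

+0x00: 65 e0 ⇒ word 0x65e0 (big)
  top 6b → 0x19 → mov [RR]
  [9:7] rd=3 = %r3
  [6:4] rs=6 = %r6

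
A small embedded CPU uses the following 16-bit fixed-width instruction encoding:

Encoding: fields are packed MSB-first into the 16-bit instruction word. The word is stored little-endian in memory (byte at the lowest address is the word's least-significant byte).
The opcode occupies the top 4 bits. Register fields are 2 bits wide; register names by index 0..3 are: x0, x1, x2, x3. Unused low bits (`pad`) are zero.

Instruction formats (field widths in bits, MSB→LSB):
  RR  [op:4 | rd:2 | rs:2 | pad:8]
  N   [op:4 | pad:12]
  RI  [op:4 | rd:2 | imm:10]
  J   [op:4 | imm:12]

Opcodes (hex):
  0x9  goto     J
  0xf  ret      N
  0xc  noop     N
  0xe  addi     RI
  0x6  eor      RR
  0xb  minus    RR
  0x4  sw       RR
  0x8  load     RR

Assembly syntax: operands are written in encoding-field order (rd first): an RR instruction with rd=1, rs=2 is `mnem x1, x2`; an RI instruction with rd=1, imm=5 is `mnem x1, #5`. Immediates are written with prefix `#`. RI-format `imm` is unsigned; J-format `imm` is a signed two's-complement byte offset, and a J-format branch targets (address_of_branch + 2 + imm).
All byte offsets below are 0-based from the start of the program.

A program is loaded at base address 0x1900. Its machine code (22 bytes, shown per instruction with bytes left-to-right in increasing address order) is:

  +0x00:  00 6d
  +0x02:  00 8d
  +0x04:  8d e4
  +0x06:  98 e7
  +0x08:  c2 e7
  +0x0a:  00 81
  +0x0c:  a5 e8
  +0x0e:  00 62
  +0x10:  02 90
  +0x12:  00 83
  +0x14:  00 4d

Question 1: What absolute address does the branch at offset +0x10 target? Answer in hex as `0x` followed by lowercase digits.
off 0x10: read 02 90 as little → 0x9002
  op=0x9002>>12=0x9 ⇒ goto (J)
  imm@[11:0]=0x2 ⇒ #2
  target = base 0x1900 + off 0x10 + 2 + imm 2 = 0x1914

0x1914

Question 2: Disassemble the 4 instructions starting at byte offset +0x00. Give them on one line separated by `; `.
eor x3, x1; load x3, x1; addi x1, #141; addi x1, #920

[00] 00 6d → 0x6d00
  op=0x6d00>>12=0x6 ⇒ eor (RR)
  rd: (w>>10)&0x3=0x3 → x3
  rs: (w>>8)&0x3=0x1 → x1
[02] 00 8d → 0x8d00
  op=0x8d00>>12=0x8 ⇒ load (RR)
  rd: (w>>10)&0x3=0x3 → x3
  rs: (w>>8)&0x3=0x1 → x1
[04] 8d e4 → 0xe48d
  op=0xe48d>>12=0xe ⇒ addi (RI)
  rd: (w>>10)&0x3=0x1 → x1
  imm: (w>>0)&0x3ff=0x8d → #141
[06] 98 e7 → 0xe798
  op=0xe798>>12=0xe ⇒ addi (RI)
  rd: (w>>10)&0x3=0x1 → x1
  imm: (w>>0)&0x3ff=0x398 → #920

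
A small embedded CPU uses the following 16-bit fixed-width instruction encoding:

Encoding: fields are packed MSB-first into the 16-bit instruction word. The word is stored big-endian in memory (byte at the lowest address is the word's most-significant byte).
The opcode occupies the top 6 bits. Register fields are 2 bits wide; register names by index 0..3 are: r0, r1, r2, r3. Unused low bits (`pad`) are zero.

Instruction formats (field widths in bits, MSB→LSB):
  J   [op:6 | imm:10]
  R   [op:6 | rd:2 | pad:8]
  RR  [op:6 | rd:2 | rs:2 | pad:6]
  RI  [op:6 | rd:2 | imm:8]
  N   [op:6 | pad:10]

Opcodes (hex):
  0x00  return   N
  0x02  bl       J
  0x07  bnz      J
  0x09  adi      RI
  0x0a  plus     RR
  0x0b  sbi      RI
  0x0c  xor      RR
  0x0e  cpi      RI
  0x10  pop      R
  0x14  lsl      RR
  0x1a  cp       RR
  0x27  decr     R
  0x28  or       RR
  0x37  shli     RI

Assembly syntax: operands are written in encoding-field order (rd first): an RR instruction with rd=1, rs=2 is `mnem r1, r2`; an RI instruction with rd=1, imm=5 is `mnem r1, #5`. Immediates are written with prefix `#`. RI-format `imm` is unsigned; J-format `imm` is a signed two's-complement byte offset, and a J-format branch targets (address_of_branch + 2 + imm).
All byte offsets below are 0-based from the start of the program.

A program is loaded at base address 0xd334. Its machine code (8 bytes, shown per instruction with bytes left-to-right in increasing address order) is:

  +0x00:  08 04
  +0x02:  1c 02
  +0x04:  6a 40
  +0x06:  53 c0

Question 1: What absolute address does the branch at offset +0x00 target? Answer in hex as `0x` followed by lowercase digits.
off 0x00: read 08 04 as big → 0x0804
  opcode bits[15:10]=0x2: bl/J
  imm: (w>>0)&0x3ff=0x4 → #4
  target = base 0xd334 + off 0x00 + 2 + imm 4 = 0xd33a

0xd33a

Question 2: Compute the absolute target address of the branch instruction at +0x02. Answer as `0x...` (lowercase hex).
@+02  big-endian(1c 02) = 0x1c02
  opcode bits[15:10]=0x7: bnz/J
  imm: (w>>0)&0x3ff=0x2 → #2
  target = base 0xd334 + off 0x02 + 2 + imm 2 = 0xd33a

0xd33a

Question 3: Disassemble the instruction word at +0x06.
[06] 53 c0 → 0x53c0
  op=0x53c0>>10=0x14 ⇒ lsl (RR)
  rd@[9:8]=0x3 ⇒ r3
  rs@[7:6]=0x3 ⇒ r3

lsl r3, r3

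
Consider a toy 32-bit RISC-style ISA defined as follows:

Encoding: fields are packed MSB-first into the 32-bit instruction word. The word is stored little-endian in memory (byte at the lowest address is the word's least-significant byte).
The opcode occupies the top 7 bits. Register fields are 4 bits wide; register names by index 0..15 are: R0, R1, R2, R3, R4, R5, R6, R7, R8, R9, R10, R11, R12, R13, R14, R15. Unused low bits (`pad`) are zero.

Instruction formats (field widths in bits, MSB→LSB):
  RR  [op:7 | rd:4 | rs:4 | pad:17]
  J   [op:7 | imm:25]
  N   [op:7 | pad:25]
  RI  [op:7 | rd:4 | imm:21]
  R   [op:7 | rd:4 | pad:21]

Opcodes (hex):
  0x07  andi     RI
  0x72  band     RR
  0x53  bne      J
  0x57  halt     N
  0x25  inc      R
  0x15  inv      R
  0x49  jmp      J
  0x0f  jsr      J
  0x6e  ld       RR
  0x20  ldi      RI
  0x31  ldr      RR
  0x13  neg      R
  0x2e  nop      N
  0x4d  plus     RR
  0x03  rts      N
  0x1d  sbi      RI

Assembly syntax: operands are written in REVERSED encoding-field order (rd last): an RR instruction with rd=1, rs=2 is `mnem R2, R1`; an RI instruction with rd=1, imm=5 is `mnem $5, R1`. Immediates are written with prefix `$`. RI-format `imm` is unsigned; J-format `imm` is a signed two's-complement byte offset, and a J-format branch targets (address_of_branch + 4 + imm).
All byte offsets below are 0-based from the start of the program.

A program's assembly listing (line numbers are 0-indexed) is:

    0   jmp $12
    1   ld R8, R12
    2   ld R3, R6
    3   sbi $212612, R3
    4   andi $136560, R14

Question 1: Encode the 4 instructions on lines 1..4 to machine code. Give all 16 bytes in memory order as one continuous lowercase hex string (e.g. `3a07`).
line 1 (ld): pack op=0x6e:7|rd=12:4|rs=8:4|pad=0:17 = 0xdd900000; little→ 00 00 90 dd
line 2 (ld): pack op=0x6e:7|rd=6:4|rs=3:4|pad=0:17 = 0xdcc60000; little→ 00 00 c6 dc
line 3 (sbi): pack op=0x1d:7|rd=3:4|imm=212612:21 = 0x3a633e84; little→ 84 3e 63 3a
line 4 (andi): pack op=0x7:7|rd=14:4|imm=136560:21 = 0x0fc21570; little→ 70 15 c2 0f

000090dd0000c6dc843e633a7015c20f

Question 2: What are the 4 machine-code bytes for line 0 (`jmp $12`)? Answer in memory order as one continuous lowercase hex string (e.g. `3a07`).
L0: jmp op=0x49:7|imm=12:25 ⇒ 0x9200000c ⇒ little 0c 00 00 92

0c000092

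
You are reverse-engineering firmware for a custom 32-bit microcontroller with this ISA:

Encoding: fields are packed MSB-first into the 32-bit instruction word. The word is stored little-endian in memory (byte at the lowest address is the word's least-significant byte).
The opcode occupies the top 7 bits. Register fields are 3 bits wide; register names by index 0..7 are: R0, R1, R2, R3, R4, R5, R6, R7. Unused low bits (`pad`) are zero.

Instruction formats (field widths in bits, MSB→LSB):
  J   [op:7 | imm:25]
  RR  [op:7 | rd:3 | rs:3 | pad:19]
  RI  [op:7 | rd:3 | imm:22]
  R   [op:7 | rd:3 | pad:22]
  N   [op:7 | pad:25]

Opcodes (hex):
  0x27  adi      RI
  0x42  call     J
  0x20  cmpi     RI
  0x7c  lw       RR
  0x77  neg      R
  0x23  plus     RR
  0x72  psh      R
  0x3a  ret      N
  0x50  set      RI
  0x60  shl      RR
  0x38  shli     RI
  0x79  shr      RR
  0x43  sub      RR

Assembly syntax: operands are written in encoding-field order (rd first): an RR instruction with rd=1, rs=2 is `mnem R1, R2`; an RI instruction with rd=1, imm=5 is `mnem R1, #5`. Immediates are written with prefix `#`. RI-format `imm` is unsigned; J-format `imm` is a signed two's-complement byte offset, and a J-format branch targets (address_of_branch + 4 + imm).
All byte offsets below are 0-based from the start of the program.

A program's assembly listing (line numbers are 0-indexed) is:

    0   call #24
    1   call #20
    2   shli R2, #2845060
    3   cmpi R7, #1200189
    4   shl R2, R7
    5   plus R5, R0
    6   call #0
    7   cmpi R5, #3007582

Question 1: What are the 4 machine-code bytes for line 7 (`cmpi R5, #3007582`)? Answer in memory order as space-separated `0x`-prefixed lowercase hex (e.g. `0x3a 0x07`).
line 7 (cmpi): pack op=0x20:7|rd=5:3|imm=3007582:22 = 0x416de45e; little→ 5e e4 6d 41

0x5e 0xe4 0x6d 0x41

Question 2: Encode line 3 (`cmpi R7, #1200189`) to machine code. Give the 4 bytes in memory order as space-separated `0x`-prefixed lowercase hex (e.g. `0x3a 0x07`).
3. cmpi fields op=0x20:7|rd=7:3|imm=1200189:22 → word 41d2503dh → 3d 50 d2 41

0x3d 0x50 0xd2 0x41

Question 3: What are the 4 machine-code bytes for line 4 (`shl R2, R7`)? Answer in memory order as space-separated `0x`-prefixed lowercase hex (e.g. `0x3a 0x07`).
0x00 0x00 0xb8 0xc0

line 4 (shl): pack op=0x60:7|rd=2:3|rs=7:3|pad=0:19 = 0xc0b80000; little→ 00 00 b8 c0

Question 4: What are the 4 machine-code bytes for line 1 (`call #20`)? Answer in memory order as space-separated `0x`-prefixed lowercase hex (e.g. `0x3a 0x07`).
1. call fields op=0x42:7|imm=20:25 → word 84000014h → 14 00 00 84

0x14 0x00 0x00 0x84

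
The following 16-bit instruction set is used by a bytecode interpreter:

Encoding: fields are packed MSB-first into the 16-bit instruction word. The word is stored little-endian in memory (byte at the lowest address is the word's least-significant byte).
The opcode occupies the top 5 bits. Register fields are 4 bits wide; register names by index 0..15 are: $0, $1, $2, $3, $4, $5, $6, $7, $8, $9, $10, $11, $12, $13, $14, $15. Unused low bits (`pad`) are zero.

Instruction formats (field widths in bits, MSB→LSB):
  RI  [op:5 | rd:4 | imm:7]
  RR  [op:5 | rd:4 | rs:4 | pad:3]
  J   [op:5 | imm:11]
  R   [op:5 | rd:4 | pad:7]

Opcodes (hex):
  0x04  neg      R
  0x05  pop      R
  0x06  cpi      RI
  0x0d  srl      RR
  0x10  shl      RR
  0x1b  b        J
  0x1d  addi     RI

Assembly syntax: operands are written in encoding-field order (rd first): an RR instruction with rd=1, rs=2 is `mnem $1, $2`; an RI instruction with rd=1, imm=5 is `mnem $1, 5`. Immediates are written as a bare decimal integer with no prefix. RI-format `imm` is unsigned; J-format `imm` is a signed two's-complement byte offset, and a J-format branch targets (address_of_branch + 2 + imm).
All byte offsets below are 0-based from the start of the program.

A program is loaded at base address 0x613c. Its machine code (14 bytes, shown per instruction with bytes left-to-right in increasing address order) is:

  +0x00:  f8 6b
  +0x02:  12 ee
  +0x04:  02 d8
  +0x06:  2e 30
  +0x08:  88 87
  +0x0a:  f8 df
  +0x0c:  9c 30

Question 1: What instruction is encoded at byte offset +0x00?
srl $7, $15

+0x00: f8 6b ⇒ word 0x6bf8 (little)
  top 5b → 0xd → srl [RR]
  [10:7] rd=7 = $7
  [6:3] rs=15 = $15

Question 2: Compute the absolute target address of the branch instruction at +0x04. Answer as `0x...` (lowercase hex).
@+04  little-endian(02 d8) = 0xd802
  op=0xd802>>11=0x1b ⇒ b (J)
  imm: (w>>0)&0x7ff=0x2 → 2
  target = base 0x613c + off 0x04 + 2 + imm 2 = 0x6144

0x6144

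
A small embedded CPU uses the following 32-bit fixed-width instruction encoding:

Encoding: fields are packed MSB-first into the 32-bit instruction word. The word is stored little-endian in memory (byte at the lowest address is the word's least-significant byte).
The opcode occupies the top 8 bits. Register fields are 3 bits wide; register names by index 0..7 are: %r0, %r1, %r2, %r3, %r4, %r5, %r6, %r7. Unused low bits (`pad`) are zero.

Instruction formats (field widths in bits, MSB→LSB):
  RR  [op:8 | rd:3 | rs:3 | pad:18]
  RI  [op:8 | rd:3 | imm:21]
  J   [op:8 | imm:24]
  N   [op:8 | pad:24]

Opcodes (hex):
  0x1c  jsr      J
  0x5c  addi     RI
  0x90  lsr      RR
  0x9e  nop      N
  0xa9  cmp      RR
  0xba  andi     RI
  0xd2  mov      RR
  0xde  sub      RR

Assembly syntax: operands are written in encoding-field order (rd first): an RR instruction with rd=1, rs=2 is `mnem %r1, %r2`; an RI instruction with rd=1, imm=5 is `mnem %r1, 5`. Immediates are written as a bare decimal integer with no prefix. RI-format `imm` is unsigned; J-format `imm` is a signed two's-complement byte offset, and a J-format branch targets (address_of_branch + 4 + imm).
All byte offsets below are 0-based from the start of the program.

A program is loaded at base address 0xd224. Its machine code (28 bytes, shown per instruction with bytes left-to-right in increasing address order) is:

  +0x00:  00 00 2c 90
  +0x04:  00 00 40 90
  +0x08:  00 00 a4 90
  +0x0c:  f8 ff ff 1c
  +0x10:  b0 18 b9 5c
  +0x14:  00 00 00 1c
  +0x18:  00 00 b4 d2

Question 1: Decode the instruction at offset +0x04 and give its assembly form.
lsr %r2, %r0

@+04  little-endian(00 00 40 90) = 0x90400000
  opcode bits[31:24]=0x90: lsr/RR
  rd@[23:21]=0x2 ⇒ %r2
  rs@[20:18]=0x0 ⇒ %r0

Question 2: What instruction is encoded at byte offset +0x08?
off 0x08: read 00 00 a4 90 as little → 0x90a40000
  top 8b → 0x90 → lsr [RR]
  rd: (w>>21)&0x7=0x5 → %r5
  rs: (w>>18)&0x7=0x1 → %r1

lsr %r5, %r1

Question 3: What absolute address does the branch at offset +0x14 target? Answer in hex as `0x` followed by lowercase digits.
0xd23c

@+14  little-endian(00 00 00 1c) = 0x1c000000
  op=0x1c000000>>24=0x1c ⇒ jsr (J)
  imm@[23:0]=0x0 ⇒ 0
  target = base 0xd224 + off 0x14 + 4 + imm 0 = 0xd23c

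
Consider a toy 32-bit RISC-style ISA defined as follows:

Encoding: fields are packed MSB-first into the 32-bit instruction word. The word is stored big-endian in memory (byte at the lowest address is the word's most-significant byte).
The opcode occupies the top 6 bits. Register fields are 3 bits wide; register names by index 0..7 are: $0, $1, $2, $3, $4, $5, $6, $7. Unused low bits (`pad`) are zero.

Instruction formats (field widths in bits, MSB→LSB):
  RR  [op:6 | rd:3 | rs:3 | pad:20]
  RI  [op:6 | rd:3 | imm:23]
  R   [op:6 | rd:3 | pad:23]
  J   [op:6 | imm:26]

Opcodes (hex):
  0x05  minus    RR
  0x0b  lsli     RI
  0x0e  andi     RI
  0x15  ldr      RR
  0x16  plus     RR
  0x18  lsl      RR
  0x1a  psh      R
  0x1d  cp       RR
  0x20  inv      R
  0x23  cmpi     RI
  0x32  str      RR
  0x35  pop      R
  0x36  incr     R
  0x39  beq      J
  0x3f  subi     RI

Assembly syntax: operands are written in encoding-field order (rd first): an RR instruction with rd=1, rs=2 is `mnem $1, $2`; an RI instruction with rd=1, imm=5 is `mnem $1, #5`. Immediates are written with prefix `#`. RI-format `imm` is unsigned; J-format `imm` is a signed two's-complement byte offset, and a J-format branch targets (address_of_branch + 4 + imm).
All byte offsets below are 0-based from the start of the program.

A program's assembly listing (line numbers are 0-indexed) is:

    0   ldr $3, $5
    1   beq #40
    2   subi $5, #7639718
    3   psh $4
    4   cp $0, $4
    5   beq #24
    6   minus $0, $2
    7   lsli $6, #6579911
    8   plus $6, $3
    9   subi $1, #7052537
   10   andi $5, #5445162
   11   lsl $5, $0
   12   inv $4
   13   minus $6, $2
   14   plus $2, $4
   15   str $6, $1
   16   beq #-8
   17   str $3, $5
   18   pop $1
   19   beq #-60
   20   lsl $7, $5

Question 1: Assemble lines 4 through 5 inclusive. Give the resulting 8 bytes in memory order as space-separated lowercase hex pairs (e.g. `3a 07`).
L4: cp op=0x1d:6|rd=0:3|rs=4:3|pad=0:20 ⇒ 0x74400000 ⇒ big 74 40 00 00
L5: beq op=0x39:6|imm=24:26 ⇒ 0xe4000018 ⇒ big e4 00 00 18

74 40 00 00 e4 00 00 18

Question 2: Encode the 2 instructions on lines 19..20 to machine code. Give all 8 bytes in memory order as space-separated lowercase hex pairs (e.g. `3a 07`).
e7 ff ff c4 63 d0 00 00

L19: beq op=0x39:6|imm=-60:26 ⇒ 0xe7ffffc4 ⇒ big e7 ff ff c4
L20: lsl op=0x18:6|rd=7:3|rs=5:3|pad=0:20 ⇒ 0x63d00000 ⇒ big 63 d0 00 00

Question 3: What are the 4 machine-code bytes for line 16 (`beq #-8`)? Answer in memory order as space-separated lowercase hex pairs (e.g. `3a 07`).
L16: beq op=0x39:6|imm=-8:26 ⇒ 0xe7fffff8 ⇒ big e7 ff ff f8

e7 ff ff f8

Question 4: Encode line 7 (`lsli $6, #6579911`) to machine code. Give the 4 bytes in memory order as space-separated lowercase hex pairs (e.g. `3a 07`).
2f 64 66 c7

L7: lsli op=0xb:6|rd=6:3|imm=6579911:23 ⇒ 0x2f6466c7 ⇒ big 2f 64 66 c7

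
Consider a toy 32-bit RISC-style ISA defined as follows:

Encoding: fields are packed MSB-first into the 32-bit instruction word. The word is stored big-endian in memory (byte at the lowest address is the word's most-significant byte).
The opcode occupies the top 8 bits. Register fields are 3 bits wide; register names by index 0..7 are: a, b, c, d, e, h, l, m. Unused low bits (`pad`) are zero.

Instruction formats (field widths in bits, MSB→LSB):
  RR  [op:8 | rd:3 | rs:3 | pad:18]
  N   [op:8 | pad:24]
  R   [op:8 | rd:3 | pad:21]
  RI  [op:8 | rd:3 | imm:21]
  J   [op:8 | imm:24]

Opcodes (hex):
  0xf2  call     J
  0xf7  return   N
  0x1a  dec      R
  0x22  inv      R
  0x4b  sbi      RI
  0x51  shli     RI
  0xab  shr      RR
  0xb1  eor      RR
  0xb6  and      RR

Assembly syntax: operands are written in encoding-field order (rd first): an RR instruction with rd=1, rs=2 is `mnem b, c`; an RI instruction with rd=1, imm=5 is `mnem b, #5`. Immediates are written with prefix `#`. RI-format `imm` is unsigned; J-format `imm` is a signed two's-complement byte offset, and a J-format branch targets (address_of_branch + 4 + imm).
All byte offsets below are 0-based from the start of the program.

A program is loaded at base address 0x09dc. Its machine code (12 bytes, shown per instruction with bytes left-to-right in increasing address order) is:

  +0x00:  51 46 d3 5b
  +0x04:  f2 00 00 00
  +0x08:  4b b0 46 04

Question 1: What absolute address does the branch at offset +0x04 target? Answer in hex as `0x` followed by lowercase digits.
0x09e4

off 0x04: read f2 00 00 00 as big → 0xf2000000
  op=0xf2000000>>24=0xf2 ⇒ call (J)
  [23:0] imm=0 = #0
  target = base 0x09dc + off 0x04 + 4 + imm 0 = 0x09e4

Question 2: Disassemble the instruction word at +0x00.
shli c, #447323

@+00  big-endian(51 46 d3 5b) = 0x5146d35b
  opcode bits[31:24]=0x51: shli/RI
  [23:21] rd=2 = c
  [20:0] imm=447323 = #447323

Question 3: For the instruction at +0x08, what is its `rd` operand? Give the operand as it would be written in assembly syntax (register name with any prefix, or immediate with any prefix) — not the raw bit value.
@+08  big-endian(4b b0 46 04) = 0x4bb04604
  op=0x4bb04604>>24=0x4b ⇒ sbi (RI)
  [23:21] rd=5 = h
  [20:0] imm=1066500 = #1066500

h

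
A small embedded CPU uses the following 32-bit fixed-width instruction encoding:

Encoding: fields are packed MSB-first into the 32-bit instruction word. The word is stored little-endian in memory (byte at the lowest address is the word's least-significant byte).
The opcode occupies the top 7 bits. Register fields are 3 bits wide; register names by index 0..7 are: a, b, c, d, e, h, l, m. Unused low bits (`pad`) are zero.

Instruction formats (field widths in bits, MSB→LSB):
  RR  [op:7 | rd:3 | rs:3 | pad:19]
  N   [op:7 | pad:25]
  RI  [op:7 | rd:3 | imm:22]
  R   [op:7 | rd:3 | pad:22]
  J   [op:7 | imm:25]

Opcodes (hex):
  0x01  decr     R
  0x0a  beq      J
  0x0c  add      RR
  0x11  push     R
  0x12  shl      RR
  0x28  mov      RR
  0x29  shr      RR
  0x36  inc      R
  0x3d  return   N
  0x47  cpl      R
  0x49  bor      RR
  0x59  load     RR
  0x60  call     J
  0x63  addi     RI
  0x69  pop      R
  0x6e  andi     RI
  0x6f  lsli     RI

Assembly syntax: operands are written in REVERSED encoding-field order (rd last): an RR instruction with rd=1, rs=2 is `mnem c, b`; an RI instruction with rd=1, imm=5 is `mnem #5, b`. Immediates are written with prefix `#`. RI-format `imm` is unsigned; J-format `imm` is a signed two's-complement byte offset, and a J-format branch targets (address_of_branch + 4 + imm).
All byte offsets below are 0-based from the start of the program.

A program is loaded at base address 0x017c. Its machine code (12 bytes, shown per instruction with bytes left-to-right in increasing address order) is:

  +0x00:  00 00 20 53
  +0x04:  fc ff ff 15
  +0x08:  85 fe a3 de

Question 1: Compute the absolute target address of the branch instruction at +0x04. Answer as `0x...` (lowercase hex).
+0x04: fc ff ff 15 ⇒ word 0x15fffffc (little)
  op=0x15fffffc>>25=0xa ⇒ beq (J)
  imm: (w>>0)&0x1ffffff=0x1fffffc (s25→-4) → #-4
  target = base 0x017c + off 0x04 + 4 + imm -4 = 0x0180

0x0180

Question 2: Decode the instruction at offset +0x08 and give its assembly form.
lsli #2358917, c

off 0x08: read 85 fe a3 de as little → 0xdea3fe85
  top 7b → 0x6f → lsli [RI]
  rd@[24:22]=0x2 ⇒ c
  imm@[21:0]=0x23fe85 ⇒ #2358917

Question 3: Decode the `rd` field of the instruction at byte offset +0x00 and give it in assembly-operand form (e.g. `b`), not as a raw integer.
e

@+00  little-endian(00 00 20 53) = 0x53200000
  opcode bits[31:25]=0x29: shr/RR
  [24:22] rd=4 = e
  [21:19] rs=4 = e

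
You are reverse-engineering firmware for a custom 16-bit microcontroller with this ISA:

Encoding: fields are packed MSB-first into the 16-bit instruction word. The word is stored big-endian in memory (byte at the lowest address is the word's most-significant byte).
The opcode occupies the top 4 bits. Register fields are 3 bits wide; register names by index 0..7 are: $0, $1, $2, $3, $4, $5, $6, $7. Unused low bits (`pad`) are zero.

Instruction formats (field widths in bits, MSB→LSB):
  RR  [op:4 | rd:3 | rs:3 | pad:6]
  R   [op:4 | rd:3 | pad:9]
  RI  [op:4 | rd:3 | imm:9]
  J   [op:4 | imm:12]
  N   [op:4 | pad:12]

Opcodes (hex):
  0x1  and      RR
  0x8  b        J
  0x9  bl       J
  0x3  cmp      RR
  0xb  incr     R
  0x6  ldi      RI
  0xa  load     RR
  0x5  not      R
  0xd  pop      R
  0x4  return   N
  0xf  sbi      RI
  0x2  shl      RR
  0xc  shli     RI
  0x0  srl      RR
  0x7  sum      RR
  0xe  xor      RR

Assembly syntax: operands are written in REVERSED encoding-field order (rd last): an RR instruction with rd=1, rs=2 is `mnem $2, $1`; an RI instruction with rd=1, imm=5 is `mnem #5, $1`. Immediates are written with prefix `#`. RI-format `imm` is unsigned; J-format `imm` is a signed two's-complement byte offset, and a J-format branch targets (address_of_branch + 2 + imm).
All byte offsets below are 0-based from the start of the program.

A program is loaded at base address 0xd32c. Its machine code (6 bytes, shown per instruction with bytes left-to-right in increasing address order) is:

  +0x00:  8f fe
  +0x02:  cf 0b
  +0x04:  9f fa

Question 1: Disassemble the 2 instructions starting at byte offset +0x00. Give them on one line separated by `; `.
b #-2; shli #267, $7

+0x00: 8f fe ⇒ word 0x8ffe (big)
  op=0x8ffe>>12=0x8 ⇒ b (J)
  imm: (w>>0)&0xfff=0xffe (s12→-2) → #-2
+0x02: cf 0b ⇒ word 0xcf0b (big)
  op=0xcf0b>>12=0xc ⇒ shli (RI)
  rd: (w>>9)&0x7=0x7 → $7
  imm: (w>>0)&0x1ff=0x10b → #267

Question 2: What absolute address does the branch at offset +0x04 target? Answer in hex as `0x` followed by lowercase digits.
[04] 9f fa → 0x9ffa
  opcode bits[15:12]=0x9: bl/J
  [11:0] imm=4090 (s12→-6) = #-6
  target = base 0xd32c + off 0x04 + 2 + imm -6 = 0xd32c

0xd32c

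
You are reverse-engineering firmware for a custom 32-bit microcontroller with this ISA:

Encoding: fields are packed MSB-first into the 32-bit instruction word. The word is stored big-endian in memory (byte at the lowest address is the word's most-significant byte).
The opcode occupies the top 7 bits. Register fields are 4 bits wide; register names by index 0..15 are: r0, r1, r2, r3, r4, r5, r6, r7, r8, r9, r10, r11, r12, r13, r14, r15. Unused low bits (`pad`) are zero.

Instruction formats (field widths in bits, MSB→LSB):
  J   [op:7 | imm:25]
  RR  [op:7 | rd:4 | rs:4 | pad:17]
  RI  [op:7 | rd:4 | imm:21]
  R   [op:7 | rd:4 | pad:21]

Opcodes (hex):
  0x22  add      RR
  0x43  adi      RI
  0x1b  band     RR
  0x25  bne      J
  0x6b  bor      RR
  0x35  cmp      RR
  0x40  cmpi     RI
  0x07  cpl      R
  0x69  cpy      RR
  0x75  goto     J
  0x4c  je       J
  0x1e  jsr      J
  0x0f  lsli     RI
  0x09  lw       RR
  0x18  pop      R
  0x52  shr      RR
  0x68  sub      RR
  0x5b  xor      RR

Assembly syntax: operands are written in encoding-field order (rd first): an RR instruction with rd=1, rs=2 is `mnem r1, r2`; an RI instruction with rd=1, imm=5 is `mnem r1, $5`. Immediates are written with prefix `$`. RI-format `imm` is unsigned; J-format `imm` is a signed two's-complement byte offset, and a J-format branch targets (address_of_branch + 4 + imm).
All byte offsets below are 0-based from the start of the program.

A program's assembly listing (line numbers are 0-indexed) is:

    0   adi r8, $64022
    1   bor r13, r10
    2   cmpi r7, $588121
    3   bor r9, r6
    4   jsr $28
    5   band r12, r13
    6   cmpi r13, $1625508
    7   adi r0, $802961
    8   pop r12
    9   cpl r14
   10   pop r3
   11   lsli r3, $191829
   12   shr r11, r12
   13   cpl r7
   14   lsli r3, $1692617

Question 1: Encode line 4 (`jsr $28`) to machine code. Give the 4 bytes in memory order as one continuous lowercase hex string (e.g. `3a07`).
3c00001c

L4: jsr op=0x1e:7|imm=28:25 ⇒ 0x3c00001c ⇒ big 3c 00 00 1c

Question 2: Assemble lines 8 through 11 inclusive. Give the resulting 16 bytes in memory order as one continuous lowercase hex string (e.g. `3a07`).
318000000fc00000306000001e62ed55

8. pop fields op=0x18:7|rd=12:4|pad=0:21 → word 31800000h → 31 80 00 00
9. cpl fields op=0x7:7|rd=14:4|pad=0:21 → word 0fc00000h → 0f c0 00 00
10. pop fields op=0x18:7|rd=3:4|pad=0:21 → word 30600000h → 30 60 00 00
11. lsli fields op=0xf:7|rd=3:4|imm=191829:21 → word 1e62ed55h → 1e 62 ed 55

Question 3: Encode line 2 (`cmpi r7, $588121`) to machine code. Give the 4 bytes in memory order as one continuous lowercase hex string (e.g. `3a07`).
80e8f959

line 2 (cmpi): pack op=0x40:7|rd=7:4|imm=588121:21 = 0x80e8f959; big→ 80 e8 f9 59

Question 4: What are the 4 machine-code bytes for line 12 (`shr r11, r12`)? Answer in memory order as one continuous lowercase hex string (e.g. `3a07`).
line 12 (shr): pack op=0x52:7|rd=11:4|rs=12:4|pad=0:17 = 0xa5780000; big→ a5 78 00 00

a5780000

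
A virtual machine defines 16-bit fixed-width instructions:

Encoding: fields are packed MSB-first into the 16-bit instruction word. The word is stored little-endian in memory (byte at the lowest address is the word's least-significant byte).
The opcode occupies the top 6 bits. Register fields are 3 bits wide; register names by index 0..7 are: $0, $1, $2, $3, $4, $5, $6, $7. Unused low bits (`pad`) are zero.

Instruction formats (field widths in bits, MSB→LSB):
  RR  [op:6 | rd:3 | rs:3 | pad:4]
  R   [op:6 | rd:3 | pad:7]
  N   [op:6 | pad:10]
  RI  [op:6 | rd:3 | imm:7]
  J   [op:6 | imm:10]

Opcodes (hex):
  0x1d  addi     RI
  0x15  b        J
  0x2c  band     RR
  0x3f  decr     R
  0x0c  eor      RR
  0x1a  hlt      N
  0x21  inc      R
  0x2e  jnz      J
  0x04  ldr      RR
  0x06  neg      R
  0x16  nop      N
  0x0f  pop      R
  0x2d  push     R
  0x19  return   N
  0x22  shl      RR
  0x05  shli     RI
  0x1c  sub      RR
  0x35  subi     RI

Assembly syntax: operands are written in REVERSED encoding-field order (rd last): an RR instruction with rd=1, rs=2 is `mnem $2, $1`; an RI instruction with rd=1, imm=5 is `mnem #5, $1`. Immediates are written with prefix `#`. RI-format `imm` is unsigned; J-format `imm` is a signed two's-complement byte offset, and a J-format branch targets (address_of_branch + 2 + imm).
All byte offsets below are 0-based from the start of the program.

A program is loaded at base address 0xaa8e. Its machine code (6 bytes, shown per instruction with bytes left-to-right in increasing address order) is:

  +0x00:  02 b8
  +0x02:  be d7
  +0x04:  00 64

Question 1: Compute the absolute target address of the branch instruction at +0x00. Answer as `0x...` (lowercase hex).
0xaa92

+0x00: 02 b8 ⇒ word 0xb802 (little)
  top 6b → 0x2e → jnz [J]
  [9:0] imm=2 = #2
  target = base 0xaa8e + off 0x00 + 2 + imm 2 = 0xaa92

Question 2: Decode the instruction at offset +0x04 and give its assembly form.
[04] 00 64 → 0x6400
  opcode bits[15:10]=0x19: return/N

return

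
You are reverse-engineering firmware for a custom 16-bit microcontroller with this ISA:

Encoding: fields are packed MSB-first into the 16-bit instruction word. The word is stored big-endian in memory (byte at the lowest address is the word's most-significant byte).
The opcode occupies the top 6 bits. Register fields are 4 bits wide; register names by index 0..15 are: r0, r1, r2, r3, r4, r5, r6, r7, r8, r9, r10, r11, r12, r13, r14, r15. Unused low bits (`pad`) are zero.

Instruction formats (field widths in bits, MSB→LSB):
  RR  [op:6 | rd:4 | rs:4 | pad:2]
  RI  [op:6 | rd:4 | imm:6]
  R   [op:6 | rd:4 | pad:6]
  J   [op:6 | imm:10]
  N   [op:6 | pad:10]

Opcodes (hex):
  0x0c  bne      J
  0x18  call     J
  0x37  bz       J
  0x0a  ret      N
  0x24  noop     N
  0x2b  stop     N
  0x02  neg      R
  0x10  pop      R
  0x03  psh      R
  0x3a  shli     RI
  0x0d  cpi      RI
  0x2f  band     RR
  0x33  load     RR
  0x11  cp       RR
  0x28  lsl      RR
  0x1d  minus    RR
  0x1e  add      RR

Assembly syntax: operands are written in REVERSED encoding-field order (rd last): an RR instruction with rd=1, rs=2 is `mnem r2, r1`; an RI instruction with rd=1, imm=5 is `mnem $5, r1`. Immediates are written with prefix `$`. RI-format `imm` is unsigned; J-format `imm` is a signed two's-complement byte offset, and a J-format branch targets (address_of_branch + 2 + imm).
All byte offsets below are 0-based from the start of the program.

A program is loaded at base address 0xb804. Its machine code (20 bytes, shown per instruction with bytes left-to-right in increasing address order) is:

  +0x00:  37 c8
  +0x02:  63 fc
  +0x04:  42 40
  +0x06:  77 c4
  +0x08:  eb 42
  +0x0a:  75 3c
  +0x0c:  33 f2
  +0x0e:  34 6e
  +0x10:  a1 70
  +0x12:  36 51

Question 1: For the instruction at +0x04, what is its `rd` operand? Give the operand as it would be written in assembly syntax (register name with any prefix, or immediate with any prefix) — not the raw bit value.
r9

+0x04: 42 40 ⇒ word 0x4240 (big)
  top 6b → 0x10 → pop [R]
  [9:6] rd=9 = r9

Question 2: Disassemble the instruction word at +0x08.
shli $2, r13

+0x08: eb 42 ⇒ word 0xeb42 (big)
  top 6b → 0x3a → shli [RI]
  rd: (w>>6)&0xf=0xd → r13
  imm: (w>>0)&0x3f=0x2 → $2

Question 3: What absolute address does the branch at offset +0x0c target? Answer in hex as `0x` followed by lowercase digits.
[0c] 33 f2 → 0x33f2
  top 6b → 0xc → bne [J]
  [9:0] imm=1010 (s10→-14) = $-14
  target = base 0xb804 + off 0x0c + 2 + imm -14 = 0xb804

0xb804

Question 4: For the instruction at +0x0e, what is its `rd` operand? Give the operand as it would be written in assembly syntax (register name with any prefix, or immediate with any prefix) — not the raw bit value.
+0x0e: 34 6e ⇒ word 0x346e (big)
  op=0x346e>>10=0xd ⇒ cpi (RI)
  rd: (w>>6)&0xf=0x1 → r1
  imm: (w>>0)&0x3f=0x2e → $46

r1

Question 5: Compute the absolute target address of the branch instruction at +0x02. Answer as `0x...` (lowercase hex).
[02] 63 fc → 0x63fc
  opcode bits[15:10]=0x18: call/J
  imm: (w>>0)&0x3ff=0x3fc (s10→-4) → $-4
  target = base 0xb804 + off 0x02 + 2 + imm -4 = 0xb804

0xb804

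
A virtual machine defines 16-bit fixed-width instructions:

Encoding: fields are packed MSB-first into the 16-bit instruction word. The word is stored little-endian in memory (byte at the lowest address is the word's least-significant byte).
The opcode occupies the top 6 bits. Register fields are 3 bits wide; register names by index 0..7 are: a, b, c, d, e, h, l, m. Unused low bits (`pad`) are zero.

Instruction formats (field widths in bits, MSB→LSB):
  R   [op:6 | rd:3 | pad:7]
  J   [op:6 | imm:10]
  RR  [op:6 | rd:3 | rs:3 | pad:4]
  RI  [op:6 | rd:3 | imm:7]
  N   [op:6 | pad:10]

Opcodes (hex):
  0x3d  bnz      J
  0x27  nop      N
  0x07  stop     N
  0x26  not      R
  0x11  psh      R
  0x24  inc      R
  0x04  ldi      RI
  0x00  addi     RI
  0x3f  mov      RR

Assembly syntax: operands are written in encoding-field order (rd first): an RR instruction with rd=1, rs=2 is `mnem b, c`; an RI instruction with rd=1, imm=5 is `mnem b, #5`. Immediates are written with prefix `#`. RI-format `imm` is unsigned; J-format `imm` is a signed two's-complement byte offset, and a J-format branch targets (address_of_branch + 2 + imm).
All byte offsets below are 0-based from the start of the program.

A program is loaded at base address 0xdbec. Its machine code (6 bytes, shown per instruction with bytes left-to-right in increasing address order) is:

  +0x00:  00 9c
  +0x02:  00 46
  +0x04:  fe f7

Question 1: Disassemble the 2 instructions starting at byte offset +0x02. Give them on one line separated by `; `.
psh e; bnz #-2

@+02  little-endian(00 46) = 0x4600
  op=0x4600>>10=0x11 ⇒ psh (R)
  [9:7] rd=4 = e
@+04  little-endian(fe f7) = 0xf7fe
  op=0xf7fe>>10=0x3d ⇒ bnz (J)
  [9:0] imm=1022 (s10→-2) = #-2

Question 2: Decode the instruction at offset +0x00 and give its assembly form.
nop

[00] 00 9c → 0x9c00
  top 6b → 0x27 → nop [N]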